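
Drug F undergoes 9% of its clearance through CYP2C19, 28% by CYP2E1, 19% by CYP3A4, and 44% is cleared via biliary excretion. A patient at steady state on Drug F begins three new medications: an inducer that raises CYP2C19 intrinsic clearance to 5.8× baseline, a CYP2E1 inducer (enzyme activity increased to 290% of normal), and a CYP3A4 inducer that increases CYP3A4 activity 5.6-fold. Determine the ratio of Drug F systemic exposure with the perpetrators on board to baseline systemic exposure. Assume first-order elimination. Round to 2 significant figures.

CYP2C19: 0.09 × 5.8 = 0.522
CYP2E1: 0.28 × 2.9 = 0.812
CYP3A4: 0.19 × 5.6 = 1.064
Other: 0.44 (unchanged)
Relative clearance = 0.522 + 0.812 + 1.064 + 0.44 = 2.838.
Net systemic exposure ratio = 1 / 2.838 = 0.35.

0.35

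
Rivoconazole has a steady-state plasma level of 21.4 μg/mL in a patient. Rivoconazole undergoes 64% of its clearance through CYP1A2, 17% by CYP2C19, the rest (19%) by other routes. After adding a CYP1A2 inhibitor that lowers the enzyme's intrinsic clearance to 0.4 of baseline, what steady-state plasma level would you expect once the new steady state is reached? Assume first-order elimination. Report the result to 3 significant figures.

34.7 μg/mL

The CYP1A2 pathway (64% of clearance) drops to 0.4× activity: 0.64 × 0.4 = 0.256.
CYP2C19 (17%) and the residual 19% are unaffected.
Relative clearance = 0.256 + 0.17 + 0.19 = 0.616.
Steady-state plasma level ∝ 1/CL, so new value = 21.4 / 0.616 = 34.7 μg/mL.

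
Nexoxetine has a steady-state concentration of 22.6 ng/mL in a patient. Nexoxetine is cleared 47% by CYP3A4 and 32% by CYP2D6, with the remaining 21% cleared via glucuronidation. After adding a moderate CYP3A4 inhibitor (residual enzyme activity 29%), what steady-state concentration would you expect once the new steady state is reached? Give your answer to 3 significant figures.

CYP3A4: 0.47 × 0.29 = 0.1363
CYP2D6: 0.32 (unchanged)
Other: 0.21 (unchanged)
Relative clearance = 0.1363 + 0.32 + 0.21 = 0.6663.
Steady-state concentration ∝ 1/CL, so new value = 22.6 / 0.6663 = 33.9 ng/mL.

33.9 ng/mL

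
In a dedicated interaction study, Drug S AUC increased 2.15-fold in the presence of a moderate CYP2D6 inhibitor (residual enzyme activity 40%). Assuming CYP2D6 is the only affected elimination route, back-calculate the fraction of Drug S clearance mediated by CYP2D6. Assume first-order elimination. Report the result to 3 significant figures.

CL'/CL = 1 / 2.15 = 0.4651
0.4·fm + (1 − fm) = 0.4651
fm = (0.4651 − 1) / (0.4 − 1) = 0.891

0.891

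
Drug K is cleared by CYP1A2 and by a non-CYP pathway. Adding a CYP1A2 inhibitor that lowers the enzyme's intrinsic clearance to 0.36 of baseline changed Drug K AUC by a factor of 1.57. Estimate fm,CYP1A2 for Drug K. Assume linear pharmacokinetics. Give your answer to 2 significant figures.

0.57

Call the CYP1A2 fraction fm. After the interaction, CL_new/CL_old = fm × 0.36 + (1 − fm).
AUC ratio = 1 / (new CL fraction), so new CL fraction = 1 / 1.57 = 0.6369.
fm × 0.36 + 1 − fm = 0.6369  ⇒  fm × (0.36 − 1) = −0.3631  ⇒  fm = 0.57.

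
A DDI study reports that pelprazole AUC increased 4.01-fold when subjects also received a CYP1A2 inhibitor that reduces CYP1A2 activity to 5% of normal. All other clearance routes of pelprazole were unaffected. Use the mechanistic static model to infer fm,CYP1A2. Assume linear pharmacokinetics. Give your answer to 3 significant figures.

0.790

Let x = fm,CYP1A2. Because AUC ∝ 1/CL, relative clearance fell to 1/4.01 = 0.2494.
Only the CYP1A2 route changed, so 0.2494 = x·0.05 + (1 − x), giving x = 0.790.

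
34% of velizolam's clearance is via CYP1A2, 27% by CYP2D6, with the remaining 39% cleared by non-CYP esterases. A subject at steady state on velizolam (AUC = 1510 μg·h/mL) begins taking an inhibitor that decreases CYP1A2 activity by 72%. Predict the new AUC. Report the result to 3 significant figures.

2.00 × 10³ μg·h/mL

The CYP1A2 pathway (34% of clearance) is reduced to 0.28× activity: 0.34 × 0.28 = 0.0952.
CYP2D6 (27%) and the residual 39% are unaffected.
CL_new/CL_old = 0.0952 + 0.27 + 0.39 = 0.7552.
With dosing unchanged, AUC scales as 1/CL: 1510 / 0.7552 = 2.00 × 10³ μg·h/mL.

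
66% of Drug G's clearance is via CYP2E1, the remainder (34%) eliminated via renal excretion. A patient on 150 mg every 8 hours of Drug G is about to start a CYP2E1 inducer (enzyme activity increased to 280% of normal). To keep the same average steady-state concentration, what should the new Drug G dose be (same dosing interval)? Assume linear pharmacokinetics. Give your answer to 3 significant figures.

328 mg

The CYP2E1 pathway (66% of clearance) is boosted to 2.8× activity: 0.66 × 2.8 = 1.848.
The remaining 34% of clearance is unaffected.
New clearance relative to baseline: 1.848 + 0.34 = 2.188.
To maintain the same steady-state level, dose must scale with clearance: new dose = 150 × 2.188 = 328 mg.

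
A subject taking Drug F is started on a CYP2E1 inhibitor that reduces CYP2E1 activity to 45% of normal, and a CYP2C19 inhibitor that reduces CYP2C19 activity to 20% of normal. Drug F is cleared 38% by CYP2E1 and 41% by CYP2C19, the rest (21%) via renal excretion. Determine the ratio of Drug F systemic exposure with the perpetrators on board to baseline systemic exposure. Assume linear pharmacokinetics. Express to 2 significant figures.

2.2

The CYP2E1 pathway (38% of clearance) is reduced to 0.45× activity: 0.38 × 0.45 = 0.171.
The CYP2C19 pathway (41% of clearance) drops to 0.2× activity: 0.41 × 0.2 = 0.082.
The remaining 21% of clearance is unaffected.
Relative clearance = 0.171 + 0.082 + 0.21 = 0.463.
Because systemic exposure varies inversely with clearance, the combined effect is 1 / 0.463 = 2.2.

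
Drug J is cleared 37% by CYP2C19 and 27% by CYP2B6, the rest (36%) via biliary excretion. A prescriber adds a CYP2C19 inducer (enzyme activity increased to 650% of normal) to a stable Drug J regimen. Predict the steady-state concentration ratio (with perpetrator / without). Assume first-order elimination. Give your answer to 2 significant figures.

The CYP2C19 pathway (37% of clearance) rises to 6.5× activity: 0.37 × 6.5 = 2.405.
CYP2B6 (27%) and the residual 36% are unaffected.
CL_new/CL_old = 2.405 + 0.27 + 0.36 = 3.035.
Steady-state concentration ratio = CL_old/CL_new = 1 / 3.035 = 0.33.

0.33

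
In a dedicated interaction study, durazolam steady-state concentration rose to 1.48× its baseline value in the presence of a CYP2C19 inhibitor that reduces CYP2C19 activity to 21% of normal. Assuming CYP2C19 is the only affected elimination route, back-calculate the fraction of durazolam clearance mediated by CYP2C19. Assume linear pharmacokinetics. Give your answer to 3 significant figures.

Call the CYP2C19 fraction fm. After the interaction, CL_new/CL_old = fm × 0.21 + (1 − fm).
Steady-state concentration ratio = 1 / (new CL fraction), so new CL fraction = 1 / 1.48 = 0.6757.
fm × 0.21 + 1 − fm = 0.6757  ⇒  fm × (0.21 − 1) = −0.3243  ⇒  fm = 0.411.

0.411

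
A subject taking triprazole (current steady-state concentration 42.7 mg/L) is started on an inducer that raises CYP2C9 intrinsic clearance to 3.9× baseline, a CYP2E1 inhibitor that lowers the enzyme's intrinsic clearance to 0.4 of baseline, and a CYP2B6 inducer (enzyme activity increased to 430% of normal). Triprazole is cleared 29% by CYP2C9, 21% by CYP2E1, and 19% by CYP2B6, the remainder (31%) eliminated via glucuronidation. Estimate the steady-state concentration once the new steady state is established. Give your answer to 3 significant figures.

The CYP2C9 pathway (29% of clearance) is boosted to 3.9× activity: 0.29 × 3.9 = 1.131.
The CYP2E1 pathway (21% of clearance) drops to 0.4× activity: 0.21 × 0.4 = 0.084.
The CYP2B6 pathway (19% of clearance) increases to 4.3× activity: 0.19 × 4.3 = 0.817.
Non-CYP routes (31%) are unchanged.
Relative clearance = 1.131 + 0.084 + 0.817 + 0.31 = 2.342.
Dividing the baseline by the relative clearance: 42.7 / 2.342 = 18.2 mg/L.

18.2 mg/L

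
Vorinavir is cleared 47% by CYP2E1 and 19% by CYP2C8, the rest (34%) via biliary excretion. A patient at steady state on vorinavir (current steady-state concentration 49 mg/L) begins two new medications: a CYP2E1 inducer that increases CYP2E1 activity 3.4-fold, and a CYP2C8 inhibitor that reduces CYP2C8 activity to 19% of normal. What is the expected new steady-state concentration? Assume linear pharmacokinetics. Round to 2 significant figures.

25 mg/L

The CYP2E1 pathway (47% of clearance) is boosted to 3.4× activity: 0.47 × 3.4 = 1.598.
The CYP2C8 pathway (19% of clearance) falls to 0.19× activity: 0.19 × 0.19 = 0.0361.
The remaining 34% of clearance is unaffected.
New clearance relative to baseline: 1.598 + 0.0361 + 0.34 = 1.9741.
Steady-state concentration ∝ 1/CL: new value = 49 / 1.9741 = 25 mg/L.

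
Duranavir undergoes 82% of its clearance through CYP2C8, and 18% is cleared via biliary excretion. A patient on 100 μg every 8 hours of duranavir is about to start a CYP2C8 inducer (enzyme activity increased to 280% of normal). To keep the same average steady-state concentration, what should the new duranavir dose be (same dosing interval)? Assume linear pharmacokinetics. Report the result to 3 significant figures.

248 μg

The CYP2C8 pathway (82% of clearance) rises to 2.8× activity: 0.82 × 2.8 = 2.296.
The remaining 18% of clearance is unaffected.
New clearance relative to baseline: 2.296 + 0.18 = 2.476.
To maintain the same steady-state level, dose must scale with clearance: new dose = 100 × 2.476 = 248 μg.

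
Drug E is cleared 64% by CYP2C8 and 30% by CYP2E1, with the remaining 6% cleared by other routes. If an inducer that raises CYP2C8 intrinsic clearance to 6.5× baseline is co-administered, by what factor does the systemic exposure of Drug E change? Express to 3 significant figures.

The CYP2C8 pathway (64% of clearance) rises to 6.5× activity: 0.64 × 6.5 = 4.16.
CYP2E1 (30%) and the residual 6% are unaffected.
Relative clearance = 4.16 + 0.3 + 0.06 = 4.52.
Systemic exposure ratio = CL_old/CL_new = 1 / 4.52 = 0.221.

0.221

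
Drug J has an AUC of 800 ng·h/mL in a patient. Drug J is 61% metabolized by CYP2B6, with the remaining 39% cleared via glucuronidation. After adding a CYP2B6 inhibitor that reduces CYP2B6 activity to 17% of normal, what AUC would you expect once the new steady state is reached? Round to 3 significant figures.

The CYP2B6 pathway (61% of clearance) is reduced to 0.17× activity: 0.61 × 0.17 = 0.1037.
Non-CYP routes (39%) are unchanged.
New clearance relative to baseline: 0.1037 + 0.39 = 0.4937.
AUC ∝ 1/CL, so new value = 800 / 0.4937 = 1.62 × 10³ ng·h/mL.

1.62 × 10³ ng·h/mL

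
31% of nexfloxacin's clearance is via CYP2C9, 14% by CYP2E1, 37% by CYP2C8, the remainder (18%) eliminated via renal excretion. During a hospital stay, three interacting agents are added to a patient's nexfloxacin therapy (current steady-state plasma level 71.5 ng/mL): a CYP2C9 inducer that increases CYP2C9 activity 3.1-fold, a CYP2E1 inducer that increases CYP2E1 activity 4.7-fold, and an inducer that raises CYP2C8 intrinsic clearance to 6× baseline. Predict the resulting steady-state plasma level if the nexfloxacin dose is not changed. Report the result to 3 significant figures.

17.8 ng/mL

The CYP2C9 pathway (31% of clearance) rises to 3.1× activity: 0.31 × 3.1 = 0.961.
The CYP2E1 pathway (14% of clearance) is boosted to 4.7× activity: 0.14 × 4.7 = 0.658.
The CYP2C8 pathway (37% of clearance) increases to 6× activity: 0.37 × 6 = 2.22.
Non-CYP routes (18%) are unchanged.
Relative clearance = 0.961 + 0.658 + 2.22 + 0.18 = 4.019.
New steady-state plasma level = 71.5 / 4.019 = 17.8 ng/mL (concentration scales inversely with clearance).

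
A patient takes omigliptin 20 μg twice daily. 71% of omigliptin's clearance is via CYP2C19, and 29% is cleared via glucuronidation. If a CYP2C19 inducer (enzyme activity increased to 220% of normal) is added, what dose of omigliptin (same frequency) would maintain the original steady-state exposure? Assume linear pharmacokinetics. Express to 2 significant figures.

37 μg

The CYP2C19 pathway (71% of clearance) increases to 2.2× activity: 0.71 × 2.2 = 1.562.
The remaining 29% of clearance is unaffected.
Relative clearance = 1.562 + 0.29 = 1.852.
Css,avg = (dose rate)/CL, so holding Css fixed requires dose ∝ CL: 20 × 1.852 = 37 μg.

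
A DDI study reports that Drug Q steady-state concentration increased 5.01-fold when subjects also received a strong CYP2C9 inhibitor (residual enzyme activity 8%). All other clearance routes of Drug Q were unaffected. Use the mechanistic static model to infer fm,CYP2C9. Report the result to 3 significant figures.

0.870

Let fm be the CYP2C9 fraction. New clearance relative to baseline = fm × 0.08 + (1 − fm).
Steady-state concentration ratio = 1 / (new CL fraction), so new CL fraction = 1 / 5.01 = 0.1996.
fm × 0.08 + 1 − fm = 0.1996  ⇒  fm × (0.08 − 1) = −0.8004  ⇒  fm = 0.870.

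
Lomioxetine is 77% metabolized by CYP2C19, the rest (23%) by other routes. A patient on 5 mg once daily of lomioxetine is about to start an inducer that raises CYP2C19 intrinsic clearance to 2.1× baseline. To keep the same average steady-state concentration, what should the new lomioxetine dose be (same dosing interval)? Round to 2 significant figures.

The CYP2C19 pathway (77% of clearance) is boosted to 2.1× activity: 0.77 × 2.1 = 1.617.
Non-CYP routes (23%) are unchanged.
Relative clearance = 1.617 + 0.23 = 1.847.
Exposure is unchanged when dose changes in proportion to clearance. New dose = 5 mg × 1.847 = 9.2 mg.

9.2 mg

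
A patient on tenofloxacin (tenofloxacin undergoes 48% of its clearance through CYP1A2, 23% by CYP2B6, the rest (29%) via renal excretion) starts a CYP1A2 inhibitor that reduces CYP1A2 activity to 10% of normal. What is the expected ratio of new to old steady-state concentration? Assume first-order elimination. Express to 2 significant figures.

1.8

The CYP1A2 pathway (48% of clearance) drops to 0.1× activity: 0.48 × 0.1 = 0.048.
CYP2B6 (23%) and the residual 29% are unaffected.
CL_new/CL_old = 0.048 + 0.23 + 0.29 = 0.568.
Steady-state concentration is inversely proportional to clearance, so the fold-change is 1 / 0.568 = 1.8.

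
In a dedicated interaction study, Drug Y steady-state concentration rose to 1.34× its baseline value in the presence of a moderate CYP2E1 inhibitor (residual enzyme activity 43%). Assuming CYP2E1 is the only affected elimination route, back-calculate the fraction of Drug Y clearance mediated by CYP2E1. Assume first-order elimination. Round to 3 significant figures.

Call the CYP2E1 fraction fm. After the interaction, CL_new/CL_old = fm × 0.43 + (1 − fm).
Steady-state concentration ratio = 1 / (new CL fraction), so new CL fraction = 1 / 1.34 = 0.7463.
fm × 0.43 + 1 − fm = 0.7463  ⇒  fm × (0.43 − 1) = −0.2537  ⇒  fm = 0.445.

0.445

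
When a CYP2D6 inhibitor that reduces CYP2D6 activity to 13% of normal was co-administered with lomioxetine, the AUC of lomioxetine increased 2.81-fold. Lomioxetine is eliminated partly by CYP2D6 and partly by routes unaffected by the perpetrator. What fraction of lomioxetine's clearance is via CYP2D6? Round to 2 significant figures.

CL'/CL = 1 / 2.81 = 0.3559
0.13·fm + (1 − fm) = 0.3559
fm = (0.3559 − 1) / (0.13 − 1) = 0.74

0.74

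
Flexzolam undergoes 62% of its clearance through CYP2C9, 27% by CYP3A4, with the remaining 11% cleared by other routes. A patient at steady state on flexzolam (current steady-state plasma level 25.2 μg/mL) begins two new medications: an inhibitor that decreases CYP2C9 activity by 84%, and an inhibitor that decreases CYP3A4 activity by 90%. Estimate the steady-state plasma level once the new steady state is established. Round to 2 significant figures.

1.1 × 10² μg/mL

The CYP2C9 pathway (62% of clearance) drops to 0.16× activity: 0.62 × 0.16 = 0.0992.
The CYP3A4 pathway (27% of clearance) is reduced to 0.1× activity: 0.27 × 0.1 = 0.027.
The remaining 11% of clearance is unaffected.
CL_new/CL_old = 0.0992 + 0.027 + 0.11 = 0.2362.
Dividing the baseline by the relative clearance: 25.2 / 0.2362 = 1.1 × 10² μg/mL.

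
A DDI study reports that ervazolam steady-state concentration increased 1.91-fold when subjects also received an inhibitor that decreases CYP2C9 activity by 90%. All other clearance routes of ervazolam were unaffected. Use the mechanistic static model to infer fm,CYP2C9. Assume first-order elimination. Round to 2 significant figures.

0.53

CL'/CL = 1 / 1.91 = 0.5236
0.1·fm + (1 − fm) = 0.5236
fm = (0.5236 − 1) / (0.1 − 1) = 0.53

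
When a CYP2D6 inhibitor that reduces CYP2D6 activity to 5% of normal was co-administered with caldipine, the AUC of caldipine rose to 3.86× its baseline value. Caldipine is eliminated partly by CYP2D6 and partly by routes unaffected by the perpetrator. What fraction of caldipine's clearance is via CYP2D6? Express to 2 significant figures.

0.78

Let fm be the CYP2D6 fraction. New clearance relative to baseline = fm × 0.05 + (1 − fm).
AUC ratio = 1 / (new CL fraction), so new CL fraction = 1 / 3.86 = 0.2591.
fm × 0.05 + 1 − fm = 0.2591  ⇒  fm × (0.05 − 1) = −0.7409  ⇒  fm = 0.78.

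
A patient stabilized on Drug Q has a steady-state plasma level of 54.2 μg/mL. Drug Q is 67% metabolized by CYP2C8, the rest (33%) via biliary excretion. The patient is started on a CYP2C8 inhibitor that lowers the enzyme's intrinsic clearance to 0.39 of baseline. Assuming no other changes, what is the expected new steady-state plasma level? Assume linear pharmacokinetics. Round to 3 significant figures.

91.7 μg/mL

CYP2C8: 0.67 × 0.39 = 0.2613
Other: 0.33 (unchanged)
Relative clearance = 0.2613 + 0.33 = 0.5913.
With dosing unchanged, steady-state plasma level scales as 1/CL: 54.2 / 0.5913 = 91.7 μg/mL.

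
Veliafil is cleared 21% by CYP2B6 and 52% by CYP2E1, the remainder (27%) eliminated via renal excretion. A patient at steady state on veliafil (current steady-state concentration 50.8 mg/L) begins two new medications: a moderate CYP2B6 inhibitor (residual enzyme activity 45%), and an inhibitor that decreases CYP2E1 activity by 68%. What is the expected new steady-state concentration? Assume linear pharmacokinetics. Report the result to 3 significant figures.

95.7 mg/L

CYP2B6: 0.21 × 0.45 = 0.0945
CYP2E1: 0.52 × 0.32 = 0.1664
Other: 0.27 (unchanged)
New clearance relative to baseline: 0.0945 + 0.1664 + 0.27 = 0.5309.
Dividing the baseline by the relative clearance: 50.8 / 0.5309 = 95.7 mg/L.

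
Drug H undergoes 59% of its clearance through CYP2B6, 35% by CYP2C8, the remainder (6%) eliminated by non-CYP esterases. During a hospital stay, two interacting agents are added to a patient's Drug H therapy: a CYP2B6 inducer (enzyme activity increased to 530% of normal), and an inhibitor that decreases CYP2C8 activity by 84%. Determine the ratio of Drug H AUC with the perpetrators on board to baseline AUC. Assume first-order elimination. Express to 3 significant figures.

CYP2B6: 0.59 × 5.3 = 3.127
CYP2C8: 0.35 × 0.16 = 0.056
Other: 0.06 (unchanged)
Relative clearance = 3.127 + 0.056 + 0.06 = 3.243.
Because AUC varies inversely with clearance, the combined effect is 1 / 3.243 = 0.308.

0.308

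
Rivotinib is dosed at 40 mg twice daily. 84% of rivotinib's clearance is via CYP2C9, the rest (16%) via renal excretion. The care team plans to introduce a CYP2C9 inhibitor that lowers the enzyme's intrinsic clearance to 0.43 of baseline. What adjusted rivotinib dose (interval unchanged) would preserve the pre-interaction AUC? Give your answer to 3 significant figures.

The CYP2C9 pathway (84% of clearance) is reduced to 0.43× activity: 0.84 × 0.43 = 0.3612.
Non-CYP routes (16%) are unchanged.
Relative clearance = 0.3612 + 0.16 = 0.5212.
Exposure is unchanged when dose changes in proportion to clearance. New dose = 40 mg × 0.5212 = 20.8 mg.

20.8 mg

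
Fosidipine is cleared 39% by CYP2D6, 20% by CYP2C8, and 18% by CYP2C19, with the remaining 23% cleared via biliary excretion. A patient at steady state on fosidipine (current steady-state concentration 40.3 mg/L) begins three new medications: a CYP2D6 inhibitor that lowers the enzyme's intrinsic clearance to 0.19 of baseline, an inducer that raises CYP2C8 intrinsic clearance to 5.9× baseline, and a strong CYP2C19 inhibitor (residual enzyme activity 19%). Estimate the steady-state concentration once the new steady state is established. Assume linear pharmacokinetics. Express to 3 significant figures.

26.5 mg/L

CYP2D6: 0.39 × 0.19 = 0.0741
CYP2C8: 0.2 × 5.9 = 1.18
CYP2C19: 0.18 × 0.19 = 0.0342
Other: 0.23 (unchanged)
CL_new/CL_old = 0.0741 + 1.18 + 0.0342 + 0.23 = 1.5183.
Steady-state concentration ∝ 1/CL: new value = 40.3 / 1.5183 = 26.5 mg/L.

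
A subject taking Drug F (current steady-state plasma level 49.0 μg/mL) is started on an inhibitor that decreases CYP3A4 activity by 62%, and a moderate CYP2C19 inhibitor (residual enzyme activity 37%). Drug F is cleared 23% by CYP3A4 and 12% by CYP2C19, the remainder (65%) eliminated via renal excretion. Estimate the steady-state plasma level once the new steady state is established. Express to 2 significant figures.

The CYP3A4 pathway (23% of clearance) falls to 0.38× activity: 0.23 × 0.38 = 0.0874.
The CYP2C19 pathway (12% of clearance) falls to 0.37× activity: 0.12 × 0.37 = 0.0444.
The remaining 65% of clearance is unaffected.
New clearance relative to baseline: 0.0874 + 0.0444 + 0.65 = 0.7818.
Steady-state plasma level ∝ 1/CL: new value = 49.0 / 0.7818 = 63 μg/mL.

63 μg/mL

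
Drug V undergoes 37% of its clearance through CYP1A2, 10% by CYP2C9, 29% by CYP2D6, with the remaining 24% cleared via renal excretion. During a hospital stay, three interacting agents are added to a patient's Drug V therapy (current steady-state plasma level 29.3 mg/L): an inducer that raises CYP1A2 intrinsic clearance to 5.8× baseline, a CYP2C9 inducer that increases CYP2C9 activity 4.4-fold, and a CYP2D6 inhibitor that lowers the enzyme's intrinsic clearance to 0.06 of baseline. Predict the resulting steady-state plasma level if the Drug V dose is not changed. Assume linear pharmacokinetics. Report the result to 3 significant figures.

CYP1A2: 0.37 × 5.8 = 2.146
CYP2C9: 0.1 × 4.4 = 0.44
CYP2D6: 0.29 × 0.06 = 0.0174
Other: 0.24 (unchanged)
New clearance relative to baseline: 2.146 + 0.44 + 0.0174 + 0.24 = 2.8434.
Steady-state plasma level ∝ 1/CL: new value = 29.3 / 2.8434 = 10.3 mg/L.

10.3 mg/L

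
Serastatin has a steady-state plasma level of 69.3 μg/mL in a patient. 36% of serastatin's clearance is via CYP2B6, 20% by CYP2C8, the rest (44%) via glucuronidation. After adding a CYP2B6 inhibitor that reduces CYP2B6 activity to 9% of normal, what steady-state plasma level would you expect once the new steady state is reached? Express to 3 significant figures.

103 μg/mL

The CYP2B6 pathway (36% of clearance) falls to 0.09× activity: 0.36 × 0.09 = 0.0324.
CYP2C8 (20%) and the residual 44% are unaffected.
CL_new/CL_old = 0.0324 + 0.2 + 0.44 = 0.6724.
With dosing unchanged, steady-state plasma level scales as 1/CL: 69.3 / 0.6724 = 103 μg/mL.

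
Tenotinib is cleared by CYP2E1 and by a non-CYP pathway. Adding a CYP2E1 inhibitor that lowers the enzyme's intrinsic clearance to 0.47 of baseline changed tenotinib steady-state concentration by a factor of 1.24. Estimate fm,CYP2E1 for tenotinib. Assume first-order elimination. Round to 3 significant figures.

CL'/CL = 1 / 1.24 = 0.8065
0.47·fm + (1 − fm) = 0.8065
fm = (0.8065 − 1) / (0.47 − 1) = 0.365

0.365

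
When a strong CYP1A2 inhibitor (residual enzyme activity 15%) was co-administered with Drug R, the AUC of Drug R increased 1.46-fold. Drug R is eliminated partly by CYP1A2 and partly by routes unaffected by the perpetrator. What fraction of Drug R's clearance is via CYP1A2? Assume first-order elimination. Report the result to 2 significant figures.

Call the CYP1A2 fraction fm. After the interaction, CL_new/CL_old = fm × 0.15 + (1 − fm).
AUC ratio = 1 / (new CL fraction), so new CL fraction = 1 / 1.46 = 0.6849.
fm × 0.15 + 1 − fm = 0.6849  ⇒  fm × (0.15 − 1) = −0.3151  ⇒  fm = 0.37.

0.37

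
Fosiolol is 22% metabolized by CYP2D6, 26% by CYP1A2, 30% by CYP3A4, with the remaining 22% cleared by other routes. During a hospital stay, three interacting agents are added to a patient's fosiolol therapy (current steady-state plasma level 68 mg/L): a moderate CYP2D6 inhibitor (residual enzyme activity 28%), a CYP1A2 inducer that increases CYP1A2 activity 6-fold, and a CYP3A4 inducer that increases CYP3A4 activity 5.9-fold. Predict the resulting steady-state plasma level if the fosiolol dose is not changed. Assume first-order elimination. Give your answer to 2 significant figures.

19 mg/L

CYP2D6: 0.22 × 0.28 = 0.0616
CYP1A2: 0.26 × 6 = 1.56
CYP3A4: 0.3 × 5.9 = 1.77
Other: 0.22 (unchanged)
Relative clearance = 0.0616 + 1.56 + 1.77 + 0.22 = 3.6116.
New steady-state plasma level = 68 / 3.6116 = 19 mg/L (concentration scales inversely with clearance).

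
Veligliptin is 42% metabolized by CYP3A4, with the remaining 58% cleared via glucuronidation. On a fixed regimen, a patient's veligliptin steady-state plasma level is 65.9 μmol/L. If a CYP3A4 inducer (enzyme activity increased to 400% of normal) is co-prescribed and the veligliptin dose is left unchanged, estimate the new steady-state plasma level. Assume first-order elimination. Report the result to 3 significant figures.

CYP3A4: 0.42 × 4 = 1.68
Other: 0.58 (unchanged)
New clearance relative to baseline: 1.68 + 0.58 = 2.26.
New steady-state plasma level = baseline ÷ relative clearance = 65.9 / 2.26 = 29.2 μmol/L.

29.2 μmol/L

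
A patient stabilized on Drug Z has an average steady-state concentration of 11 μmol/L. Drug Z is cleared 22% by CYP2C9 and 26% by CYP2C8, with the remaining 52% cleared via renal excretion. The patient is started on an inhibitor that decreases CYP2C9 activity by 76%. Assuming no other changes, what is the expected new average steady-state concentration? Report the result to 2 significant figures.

13 μmol/L

The CYP2C9 pathway (22% of clearance) drops to 0.24× activity: 0.22 × 0.24 = 0.0528.
CYP2C8 (26%) and the residual 52% are unaffected.
Relative clearance = 0.0528 + 0.26 + 0.52 = 0.8328.
New average steady-state concentration = baseline ÷ relative clearance = 11 / 0.8328 = 13 μmol/L.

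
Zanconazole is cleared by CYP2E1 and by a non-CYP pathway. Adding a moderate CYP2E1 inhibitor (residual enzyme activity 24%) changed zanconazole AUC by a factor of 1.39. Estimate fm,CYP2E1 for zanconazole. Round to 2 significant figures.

0.37

CL'/CL = 1 / 1.39 = 0.7194
0.24·fm + (1 − fm) = 0.7194
fm = (0.7194 − 1) / (0.24 − 1) = 0.37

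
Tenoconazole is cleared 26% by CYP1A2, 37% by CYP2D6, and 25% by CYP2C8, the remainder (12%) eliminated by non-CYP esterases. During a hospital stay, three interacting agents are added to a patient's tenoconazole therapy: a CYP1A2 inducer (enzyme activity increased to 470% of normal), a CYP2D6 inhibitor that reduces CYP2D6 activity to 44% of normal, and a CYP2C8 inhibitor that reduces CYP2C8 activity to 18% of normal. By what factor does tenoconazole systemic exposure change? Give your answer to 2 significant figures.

0.65

The CYP1A2 pathway (26% of clearance) rises to 4.7× activity: 0.26 × 4.7 = 1.222.
The CYP2D6 pathway (37% of clearance) drops to 0.44× activity: 0.37 × 0.44 = 0.1628.
The CYP2C8 pathway (25% of clearance) drops to 0.18× activity: 0.25 × 0.18 = 0.045.
Non-CYP routes (12%) are unchanged.
New clearance relative to baseline: 1.222 + 0.1628 + 0.045 + 0.12 = 1.5498.
Net systemic exposure ratio = 1 / 1.5498 = 0.65.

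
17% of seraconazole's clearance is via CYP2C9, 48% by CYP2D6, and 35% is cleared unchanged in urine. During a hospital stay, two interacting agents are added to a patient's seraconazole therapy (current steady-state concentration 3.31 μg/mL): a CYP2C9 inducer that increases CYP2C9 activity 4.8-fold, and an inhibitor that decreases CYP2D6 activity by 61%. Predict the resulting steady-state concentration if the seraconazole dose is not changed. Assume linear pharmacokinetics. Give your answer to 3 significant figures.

The CYP2C9 pathway (17% of clearance) rises to 4.8× activity: 0.17 × 4.8 = 0.816.
The CYP2D6 pathway (48% of clearance) drops to 0.39× activity: 0.48 × 0.39 = 0.1872.
Non-CYP routes (35%) are unchanged.
New clearance relative to baseline: 0.816 + 0.1872 + 0.35 = 1.3532.
New steady-state concentration = 3.31 / 1.3532 = 2.45 μg/mL (concentration scales inversely with clearance).

2.45 μg/mL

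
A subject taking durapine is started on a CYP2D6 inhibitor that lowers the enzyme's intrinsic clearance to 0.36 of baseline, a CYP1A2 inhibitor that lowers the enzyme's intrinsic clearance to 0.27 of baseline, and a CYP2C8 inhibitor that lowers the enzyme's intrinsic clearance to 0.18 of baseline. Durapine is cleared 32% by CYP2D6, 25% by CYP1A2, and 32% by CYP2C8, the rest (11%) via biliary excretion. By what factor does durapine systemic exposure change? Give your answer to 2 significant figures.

CYP2D6: 0.32 × 0.36 = 0.1152
CYP1A2: 0.25 × 0.27 = 0.0675
CYP2C8: 0.32 × 0.18 = 0.0576
Other: 0.11 (unchanged)
CL_new/CL_old = 0.1152 + 0.0675 + 0.0576 + 0.11 = 0.3503.
Systemic exposure ∝ 1/CL: fold-change = 1 / 0.3503 = 2.9.

2.9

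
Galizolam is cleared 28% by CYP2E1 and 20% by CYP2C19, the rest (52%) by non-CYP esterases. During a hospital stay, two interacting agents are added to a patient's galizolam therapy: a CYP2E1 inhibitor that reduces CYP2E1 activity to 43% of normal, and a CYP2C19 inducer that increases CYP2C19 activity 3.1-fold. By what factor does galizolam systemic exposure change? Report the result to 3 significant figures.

0.793

CYP2E1: 0.28 × 0.43 = 0.1204
CYP2C19: 0.2 × 3.1 = 0.62
Other: 0.52 (unchanged)
CL_new/CL_old = 0.1204 + 0.62 + 0.52 = 1.2604.
Systemic exposure ∝ 1/CL: fold-change = 1 / 1.2604 = 0.793.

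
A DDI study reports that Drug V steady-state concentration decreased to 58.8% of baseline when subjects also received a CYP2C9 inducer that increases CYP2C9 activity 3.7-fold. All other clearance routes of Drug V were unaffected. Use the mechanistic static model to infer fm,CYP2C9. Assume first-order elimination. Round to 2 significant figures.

0.26

Let x = fm,CYP2C9. Because steady-state concentration ∝ 1/CL, relative clearance rose to 1/0.588 = 1.701.
Setting x·3.7 + (1 − x) = 1.701 and solving: x = (1.701 − 1)/(3.7 − 1) = 0.26.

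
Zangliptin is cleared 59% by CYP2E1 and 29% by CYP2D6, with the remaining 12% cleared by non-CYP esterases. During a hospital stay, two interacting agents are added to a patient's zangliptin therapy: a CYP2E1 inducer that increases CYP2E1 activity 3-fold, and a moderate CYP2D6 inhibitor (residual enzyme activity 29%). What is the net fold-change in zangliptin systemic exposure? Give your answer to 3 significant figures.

CYP2E1: 0.59 × 3 = 1.77
CYP2D6: 0.29 × 0.29 = 0.0841
Other: 0.12 (unchanged)
CL_new/CL_old = 1.77 + 0.0841 + 0.12 = 1.9741.
Because systemic exposure varies inversely with clearance, the combined effect is 1 / 1.9741 = 0.507.

0.507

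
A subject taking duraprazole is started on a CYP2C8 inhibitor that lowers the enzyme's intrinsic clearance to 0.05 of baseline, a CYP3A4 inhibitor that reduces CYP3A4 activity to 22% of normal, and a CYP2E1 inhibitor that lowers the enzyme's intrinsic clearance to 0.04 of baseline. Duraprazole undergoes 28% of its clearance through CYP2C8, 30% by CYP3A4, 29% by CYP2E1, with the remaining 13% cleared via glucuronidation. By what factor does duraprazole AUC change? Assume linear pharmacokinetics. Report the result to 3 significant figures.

CYP2C8: 0.28 × 0.05 = 0.014
CYP3A4: 0.3 × 0.22 = 0.066
CYP2E1: 0.29 × 0.04 = 0.0116
Other: 0.13 (unchanged)
New clearance relative to baseline: 0.014 + 0.066 + 0.0116 + 0.13 = 0.2216.
Net AUC ratio = 1 / 0.2216 = 4.51.

4.51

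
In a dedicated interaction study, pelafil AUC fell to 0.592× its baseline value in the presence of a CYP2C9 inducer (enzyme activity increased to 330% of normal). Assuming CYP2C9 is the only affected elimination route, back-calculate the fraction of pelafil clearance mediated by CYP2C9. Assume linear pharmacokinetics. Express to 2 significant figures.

Call the CYP2C9 fraction fm. After the interaction, CL_new/CL_old = fm × 3.3 + (1 − fm).
AUC ratio = 1 / (new CL fraction), so new CL fraction = 1 / 0.592 = 1.689.
fm × 3.3 + 1 − fm = 1.689  ⇒  fm × (3.3 − 1) = 0.6892  ⇒  fm = 0.30.

0.30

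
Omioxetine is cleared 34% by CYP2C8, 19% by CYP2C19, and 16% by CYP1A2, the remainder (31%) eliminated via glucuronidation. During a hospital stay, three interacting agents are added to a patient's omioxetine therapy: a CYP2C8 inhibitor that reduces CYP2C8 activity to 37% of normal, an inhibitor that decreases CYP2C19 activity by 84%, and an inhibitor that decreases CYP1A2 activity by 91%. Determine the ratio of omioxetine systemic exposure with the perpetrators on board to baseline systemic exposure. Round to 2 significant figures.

2.1

The CYP2C8 pathway (34% of clearance) falls to 0.37× activity: 0.34 × 0.37 = 0.1258.
The CYP2C19 pathway (19% of clearance) falls to 0.16× activity: 0.19 × 0.16 = 0.0304.
The CYP1A2 pathway (16% of clearance) drops to 0.09× activity: 0.16 × 0.09 = 0.0144.
The remaining 31% of clearance is unaffected.
Relative clearance = 0.1258 + 0.0304 + 0.0144 + 0.31 = 0.4806.
Because systemic exposure varies inversely with clearance, the combined effect is 1 / 0.4806 = 2.1.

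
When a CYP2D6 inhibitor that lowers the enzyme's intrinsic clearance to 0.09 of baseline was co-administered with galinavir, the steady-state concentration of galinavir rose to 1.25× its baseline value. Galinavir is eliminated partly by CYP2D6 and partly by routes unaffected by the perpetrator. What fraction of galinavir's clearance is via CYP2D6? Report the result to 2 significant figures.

Call the CYP2D6 fraction fm. After the interaction, CL_new/CL_old = fm × 0.09 + (1 − fm).
Steady-state concentration ratio = 1 / (new CL fraction), so new CL fraction = 1 / 1.25 = 0.8.
fm × 0.09 + 1 − fm = 0.8  ⇒  fm × (0.09 − 1) = −0.2  ⇒  fm = 0.22.

0.22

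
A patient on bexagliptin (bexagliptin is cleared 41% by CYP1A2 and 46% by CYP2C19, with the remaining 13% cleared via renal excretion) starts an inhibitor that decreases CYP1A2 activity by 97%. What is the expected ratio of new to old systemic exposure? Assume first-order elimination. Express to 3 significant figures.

The CYP1A2 pathway (41% of clearance) is reduced to 0.03× activity: 0.41 × 0.03 = 0.0123.
CYP2C19 (46%) and the residual 13% are unaffected.
CL_new/CL_old = 0.0123 + 0.46 + 0.13 = 0.6023.
Since systemic exposure ∝ 1/CL, the ratio is 1 / 0.6023 = 1.66.

1.66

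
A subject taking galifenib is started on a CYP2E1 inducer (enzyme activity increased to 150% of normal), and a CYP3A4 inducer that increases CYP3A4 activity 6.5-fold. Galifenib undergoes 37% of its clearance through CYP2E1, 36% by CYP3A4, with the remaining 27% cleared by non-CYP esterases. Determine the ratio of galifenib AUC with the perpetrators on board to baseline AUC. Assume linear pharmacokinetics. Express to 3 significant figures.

The CYP2E1 pathway (37% of clearance) is boosted to 1.5× activity: 0.37 × 1.5 = 0.555.
The CYP3A4 pathway (36% of clearance) increases to 6.5× activity: 0.36 × 6.5 = 2.34.
The remaining 27% of clearance is unaffected.
CL_new/CL_old = 0.555 + 2.34 + 0.27 = 3.165.
Because AUC varies inversely with clearance, the combined effect is 1 / 3.165 = 0.316.

0.316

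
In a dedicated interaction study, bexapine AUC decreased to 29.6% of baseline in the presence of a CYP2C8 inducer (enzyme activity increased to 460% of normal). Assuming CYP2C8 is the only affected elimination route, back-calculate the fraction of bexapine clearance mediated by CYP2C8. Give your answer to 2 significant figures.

Call the CYP2C8 fraction fm. After the interaction, CL_new/CL_old = fm × 4.6 + (1 − fm).
AUC ratio = 1 / (new CL fraction), so new CL fraction = 1 / 0.296 = 3.378.
fm × 4.6 + 1 − fm = 3.378  ⇒  fm × (4.6 − 1) = 2.378  ⇒  fm = 0.66.

0.66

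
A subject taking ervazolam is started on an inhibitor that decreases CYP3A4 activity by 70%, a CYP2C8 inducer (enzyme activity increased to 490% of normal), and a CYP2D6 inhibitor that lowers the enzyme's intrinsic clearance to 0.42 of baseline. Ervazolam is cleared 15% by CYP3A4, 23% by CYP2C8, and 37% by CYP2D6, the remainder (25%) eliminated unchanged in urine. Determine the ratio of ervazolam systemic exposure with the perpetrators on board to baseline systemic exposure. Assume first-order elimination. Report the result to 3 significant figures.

0.634

The CYP3A4 pathway (15% of clearance) drops to 0.3× activity: 0.15 × 0.3 = 0.045.
The CYP2C8 pathway (23% of clearance) is boosted to 4.9× activity: 0.23 × 4.9 = 1.127.
The CYP2D6 pathway (37% of clearance) drops to 0.42× activity: 0.37 × 0.42 = 0.1554.
Non-CYP routes (25%) are unchanged.
CL_new/CL_old = 0.045 + 1.127 + 0.1554 + 0.25 = 1.5774.
Net systemic exposure ratio = 1 / 1.5774 = 0.634.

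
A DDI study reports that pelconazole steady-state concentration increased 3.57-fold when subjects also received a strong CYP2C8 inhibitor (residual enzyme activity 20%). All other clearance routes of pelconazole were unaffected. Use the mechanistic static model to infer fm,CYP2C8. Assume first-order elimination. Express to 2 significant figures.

0.90

Let x = fm,CYP2C8. Because steady-state concentration ∝ 1/CL, relative clearance fell to 1/3.57 = 0.2801.
Only the CYP2C8 route changed, so 0.2801 = x·0.2 + (1 − x), giving x = 0.90.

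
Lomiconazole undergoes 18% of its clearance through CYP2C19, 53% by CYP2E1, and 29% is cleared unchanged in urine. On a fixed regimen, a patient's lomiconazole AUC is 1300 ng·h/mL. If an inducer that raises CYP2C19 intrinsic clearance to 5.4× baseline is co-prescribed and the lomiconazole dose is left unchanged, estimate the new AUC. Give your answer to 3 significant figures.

725 ng·h/mL

The CYP2C19 pathway (18% of clearance) rises to 5.4× activity: 0.18 × 5.4 = 0.972.
CYP2E1 (53%) and the residual 29% are unaffected.
Relative clearance = 0.972 + 0.53 + 0.29 = 1.792.
AUC ∝ 1/CL, so new value = 1300 / 1.792 = 725 ng·h/mL.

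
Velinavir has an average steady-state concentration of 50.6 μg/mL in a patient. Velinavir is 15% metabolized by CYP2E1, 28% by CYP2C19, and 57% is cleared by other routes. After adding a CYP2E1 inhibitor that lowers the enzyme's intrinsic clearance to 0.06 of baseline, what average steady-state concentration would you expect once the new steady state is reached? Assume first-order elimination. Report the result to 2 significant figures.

59 μg/mL

The CYP2E1 pathway (15% of clearance) drops to 0.06× activity: 0.15 × 0.06 = 0.009.
CYP2C19 (28%) and the residual 57% are unaffected.
New clearance relative to baseline: 0.009 + 0.28 + 0.57 = 0.859.
With dosing unchanged, average steady-state concentration scales as 1/CL: 50.6 / 0.859 = 59 μg/mL.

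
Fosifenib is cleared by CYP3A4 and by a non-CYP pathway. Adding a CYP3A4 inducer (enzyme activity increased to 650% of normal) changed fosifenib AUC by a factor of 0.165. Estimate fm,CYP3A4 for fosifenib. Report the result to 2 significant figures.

Let x = fm,CYP3A4. Because AUC ∝ 1/CL, relative clearance rose to 1/0.165 = 6.061.
Only the CYP3A4 route changed, so 6.061 = x·6.5 + (1 − x), giving x = 0.92.

0.92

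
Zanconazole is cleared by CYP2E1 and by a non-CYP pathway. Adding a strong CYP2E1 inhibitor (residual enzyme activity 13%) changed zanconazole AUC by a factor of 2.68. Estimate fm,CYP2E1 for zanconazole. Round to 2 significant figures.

0.72

Call the CYP2E1 fraction fm. After the interaction, CL_new/CL_old = fm × 0.13 + (1 − fm).
AUC ratio = 1 / (new CL fraction), so new CL fraction = 1 / 2.68 = 0.3731.
fm × 0.13 + 1 − fm = 0.3731  ⇒  fm × (0.13 − 1) = −0.6269  ⇒  fm = 0.72.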